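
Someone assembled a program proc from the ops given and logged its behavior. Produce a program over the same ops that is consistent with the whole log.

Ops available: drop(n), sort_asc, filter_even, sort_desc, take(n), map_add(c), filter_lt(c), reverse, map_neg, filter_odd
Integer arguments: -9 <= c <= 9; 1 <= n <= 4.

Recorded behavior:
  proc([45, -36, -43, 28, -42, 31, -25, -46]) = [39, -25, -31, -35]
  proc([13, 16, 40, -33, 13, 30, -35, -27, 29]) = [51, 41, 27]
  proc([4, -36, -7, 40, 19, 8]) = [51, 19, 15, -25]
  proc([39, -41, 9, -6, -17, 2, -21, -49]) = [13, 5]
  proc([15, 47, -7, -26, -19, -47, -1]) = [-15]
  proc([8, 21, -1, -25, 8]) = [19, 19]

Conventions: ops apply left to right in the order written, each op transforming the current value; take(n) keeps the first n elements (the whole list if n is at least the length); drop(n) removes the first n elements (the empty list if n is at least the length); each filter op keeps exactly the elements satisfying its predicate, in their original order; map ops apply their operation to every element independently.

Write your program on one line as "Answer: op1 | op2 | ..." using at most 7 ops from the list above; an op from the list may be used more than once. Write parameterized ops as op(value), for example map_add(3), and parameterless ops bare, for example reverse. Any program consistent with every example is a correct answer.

map_add(2) | filter_even | sort_desc | sort_asc | map_add(9) | sort_desc

Check, running the answer program on each example:
  [45, -36, -43, 28, -42, 31, -25, -46] -> [47, -34, -41, 30, -40, 33, -23, -44] -> [-34, 30, -40, -44] -> [30, -34, -40, -44] -> [-44, -40, -34, 30] -> [-35, -31, -25, 39] -> [39, -25, -31, -35]
  [13, 16, 40, -33, 13, 30, -35, -27, 29] -> [15, 18, 42, -31, 15, 32, -33, -25, 31] -> [18, 42, 32] -> [42, 32, 18] -> [18, 32, 42] -> [27, 41, 51] -> [51, 41, 27]
  [4, -36, -7, 40, 19, 8] -> [6, -34, -5, 42, 21, 10] -> [6, -34, 42, 10] -> [42, 10, 6, -34] -> [-34, 6, 10, 42] -> [-25, 15, 19, 51] -> [51, 19, 15, -25]
  [39, -41, 9, -6, -17, 2, -21, -49] -> [41, -39, 11, -4, -15, 4, -19, -47] -> [-4, 4] -> [4, -4] -> [-4, 4] -> [5, 13] -> [13, 5]
  [15, 47, -7, -26, -19, -47, -1] -> [17, 49, -5, -24, -17, -45, 1] -> [-24] -> [-24] -> [-24] -> [-15] -> [-15]
  [8, 21, -1, -25, 8] -> [10, 23, 1, -23, 10] -> [10, 10] -> [10, 10] -> [10, 10] -> [19, 19] -> [19, 19]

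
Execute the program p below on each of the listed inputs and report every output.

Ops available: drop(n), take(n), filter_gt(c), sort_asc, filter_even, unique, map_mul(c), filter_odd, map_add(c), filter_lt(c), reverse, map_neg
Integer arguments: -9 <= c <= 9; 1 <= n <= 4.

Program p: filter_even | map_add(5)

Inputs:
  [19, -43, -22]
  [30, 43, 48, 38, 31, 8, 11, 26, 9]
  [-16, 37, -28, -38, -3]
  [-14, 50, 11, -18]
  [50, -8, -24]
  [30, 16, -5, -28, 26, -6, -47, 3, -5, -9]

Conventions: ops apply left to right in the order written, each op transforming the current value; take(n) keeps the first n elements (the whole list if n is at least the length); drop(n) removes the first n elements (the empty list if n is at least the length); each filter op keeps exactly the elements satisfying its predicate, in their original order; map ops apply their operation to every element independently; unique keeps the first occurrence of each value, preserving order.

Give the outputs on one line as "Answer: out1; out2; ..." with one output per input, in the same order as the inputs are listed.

Execution, op by op:
  [19, -43, -22] -> [-22] -> [-17]
  [30, 43, 48, 38, 31, 8, 11, 26, 9] -> [30, 48, 38, 8, 26] -> [35, 53, 43, 13, 31]
  [-16, 37, -28, -38, -3] -> [-16, -28, -38] -> [-11, -23, -33]
  [-14, 50, 11, -18] -> [-14, 50, -18] -> [-9, 55, -13]
  [50, -8, -24] -> [50, -8, -24] -> [55, -3, -19]
  [30, 16, -5, -28, 26, -6, -47, 3, -5, -9] -> [30, 16, -28, 26, -6] -> [35, 21, -23, 31, -1]

[-17]; [35, 53, 43, 13, 31]; [-11, -23, -33]; [-9, 55, -13]; [55, -3, -19]; [35, 21, -23, 31, -1]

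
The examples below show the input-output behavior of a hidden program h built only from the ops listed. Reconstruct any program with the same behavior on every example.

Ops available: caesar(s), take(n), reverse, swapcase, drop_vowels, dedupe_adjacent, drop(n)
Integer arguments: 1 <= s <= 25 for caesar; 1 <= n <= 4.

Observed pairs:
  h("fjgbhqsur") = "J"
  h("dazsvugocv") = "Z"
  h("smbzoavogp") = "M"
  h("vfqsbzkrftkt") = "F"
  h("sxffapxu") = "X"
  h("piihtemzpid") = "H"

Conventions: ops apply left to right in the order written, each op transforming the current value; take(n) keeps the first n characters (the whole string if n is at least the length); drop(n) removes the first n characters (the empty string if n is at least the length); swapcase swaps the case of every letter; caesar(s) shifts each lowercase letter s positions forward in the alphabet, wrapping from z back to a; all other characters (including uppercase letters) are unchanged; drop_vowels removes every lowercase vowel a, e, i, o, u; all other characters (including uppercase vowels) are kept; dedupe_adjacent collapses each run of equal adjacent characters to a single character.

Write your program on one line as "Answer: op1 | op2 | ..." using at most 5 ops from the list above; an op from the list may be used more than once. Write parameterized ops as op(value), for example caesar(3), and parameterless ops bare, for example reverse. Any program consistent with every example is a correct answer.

drop_vowels | drop(1) | take(1) | swapcase

Check, running the answer program on each example:
  "fjgbhqsur" -> "fjgbhqsr" -> "jgbhqsr" -> "j" -> "J"
  "dazsvugocv" -> "dzsvgcv" -> "zsvgcv" -> "z" -> "Z"
  "smbzoavogp" -> "smbzvgp" -> "mbzvgp" -> "m" -> "M"
  "vfqsbzkrftkt" -> "vfqsbzkrftkt" -> "fqsbzkrftkt" -> "f" -> "F"
  "sxffapxu" -> "sxffpx" -> "xffpx" -> "x" -> "X"
  "piihtemzpid" -> "phtmzpd" -> "htmzpd" -> "h" -> "H"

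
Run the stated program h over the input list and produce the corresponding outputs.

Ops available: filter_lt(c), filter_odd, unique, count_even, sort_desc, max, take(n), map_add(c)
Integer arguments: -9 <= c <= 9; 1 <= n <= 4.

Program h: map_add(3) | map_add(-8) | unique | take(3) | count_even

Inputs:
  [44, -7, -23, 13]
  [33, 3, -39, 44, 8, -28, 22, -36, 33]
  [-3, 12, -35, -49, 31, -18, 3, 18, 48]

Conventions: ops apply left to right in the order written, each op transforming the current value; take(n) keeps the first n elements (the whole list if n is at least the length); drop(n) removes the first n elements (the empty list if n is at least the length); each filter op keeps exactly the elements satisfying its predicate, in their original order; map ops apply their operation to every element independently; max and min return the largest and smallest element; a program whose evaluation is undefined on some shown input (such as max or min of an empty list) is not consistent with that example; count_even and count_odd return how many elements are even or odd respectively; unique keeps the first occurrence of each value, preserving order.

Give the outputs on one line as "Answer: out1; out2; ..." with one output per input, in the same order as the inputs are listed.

2; 3; 2

Execution, op by op:
  [44, -7, -23, 13] -> [47, -4, -20, 16] -> [39, -12, -28, 8] -> [39, -12, -28, 8] -> [39, -12, -28] -> 2
  [33, 3, -39, 44, 8, -28, 22, -36, 33] -> [36, 6, -36, 47, 11, -25, 25, -33, 36] -> [28, -2, -44, 39, 3, -33, 17, -41, 28] -> [28, -2, -44, 39, 3, -33, 17, -41] -> [28, -2, -44] -> 3
  [-3, 12, -35, -49, 31, -18, 3, 18, 48] -> [0, 15, -32, -46, 34, -15, 6, 21, 51] -> [-8, 7, -40, -54, 26, -23, -2, 13, 43] -> [-8, 7, -40, -54, 26, -23, -2, 13, 43] -> [-8, 7, -40] -> 2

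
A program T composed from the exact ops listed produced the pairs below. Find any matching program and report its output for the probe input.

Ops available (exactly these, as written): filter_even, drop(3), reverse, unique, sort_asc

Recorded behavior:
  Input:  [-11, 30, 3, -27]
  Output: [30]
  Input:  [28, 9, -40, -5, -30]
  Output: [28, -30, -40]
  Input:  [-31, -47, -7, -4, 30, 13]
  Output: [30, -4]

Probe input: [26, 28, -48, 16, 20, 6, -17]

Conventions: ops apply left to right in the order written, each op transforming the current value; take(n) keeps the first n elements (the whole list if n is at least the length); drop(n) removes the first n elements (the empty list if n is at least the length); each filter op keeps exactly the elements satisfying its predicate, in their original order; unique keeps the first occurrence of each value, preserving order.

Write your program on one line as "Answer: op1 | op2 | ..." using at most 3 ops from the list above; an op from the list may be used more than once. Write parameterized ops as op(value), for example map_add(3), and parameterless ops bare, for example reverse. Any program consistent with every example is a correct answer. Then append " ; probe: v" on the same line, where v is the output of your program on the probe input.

sort_asc | filter_even | reverse ; probe: [28, 26, 20, 16, 6, -48]

Check, running the answer program on each example:
  [-11, 30, 3, -27] -> [-27, -11, 3, 30] -> [30] -> [30]
  [28, 9, -40, -5, -30] -> [-40, -30, -5, 9, 28] -> [-40, -30, 28] -> [28, -30, -40]
  [-31, -47, -7, -4, 30, 13] -> [-47, -31, -7, -4, 13, 30] -> [-4, 30] -> [30, -4]
  probe: [26, 28, -48, 16, 20, 6, -17] -> [-48, -17, 6, 16, 20, 26, 28] -> [-48, 6, 16, 20, 26, 28] -> [28, 26, 20, 16, 6, -48]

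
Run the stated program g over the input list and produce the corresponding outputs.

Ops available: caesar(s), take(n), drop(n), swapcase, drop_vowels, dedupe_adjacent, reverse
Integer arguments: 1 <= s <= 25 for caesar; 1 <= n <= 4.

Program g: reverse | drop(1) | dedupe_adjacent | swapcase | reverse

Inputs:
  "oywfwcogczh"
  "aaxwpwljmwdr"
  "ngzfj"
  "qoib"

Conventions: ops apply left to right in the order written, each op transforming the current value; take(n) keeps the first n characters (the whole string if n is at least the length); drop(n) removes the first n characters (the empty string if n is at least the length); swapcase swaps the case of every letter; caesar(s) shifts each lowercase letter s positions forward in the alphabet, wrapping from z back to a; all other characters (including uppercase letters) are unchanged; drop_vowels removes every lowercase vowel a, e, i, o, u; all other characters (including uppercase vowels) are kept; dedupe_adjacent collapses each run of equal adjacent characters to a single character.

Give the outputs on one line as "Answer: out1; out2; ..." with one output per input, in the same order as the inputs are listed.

Execution, op by op:
  "oywfwcogczh" -> "hzcgocwfwyo" -> "zcgocwfwyo" -> "zcgocwfwyo" -> "ZCGOCWFWYO" -> "OYWFWCOGCZ"
  "aaxwpwljmwdr" -> "rdwmjlwpwxaa" -> "dwmjlwpwxaa" -> "dwmjlwpwxa" -> "DWMJLWPWXA" -> "AXWPWLJMWD"
  "ngzfj" -> "jfzgn" -> "fzgn" -> "fzgn" -> "FZGN" -> "NGZF"
  "qoib" -> "bioq" -> "ioq" -> "ioq" -> "IOQ" -> "QOI"

"OYWFWCOGCZ"; "AXWPWLJMWD"; "NGZF"; "QOI"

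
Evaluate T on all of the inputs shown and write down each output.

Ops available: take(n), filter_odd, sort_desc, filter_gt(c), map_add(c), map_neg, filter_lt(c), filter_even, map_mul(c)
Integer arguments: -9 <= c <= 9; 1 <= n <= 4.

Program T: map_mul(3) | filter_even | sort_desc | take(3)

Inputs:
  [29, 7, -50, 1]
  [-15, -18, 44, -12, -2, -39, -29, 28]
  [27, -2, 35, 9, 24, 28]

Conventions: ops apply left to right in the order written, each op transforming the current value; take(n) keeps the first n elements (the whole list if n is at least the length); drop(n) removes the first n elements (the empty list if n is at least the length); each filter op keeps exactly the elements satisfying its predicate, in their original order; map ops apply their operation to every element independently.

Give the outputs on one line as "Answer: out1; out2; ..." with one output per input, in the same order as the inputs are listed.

Execution, op by op:
  [29, 7, -50, 1] -> [87, 21, -150, 3] -> [-150] -> [-150] -> [-150]
  [-15, -18, 44, -12, -2, -39, -29, 28] -> [-45, -54, 132, -36, -6, -117, -87, 84] -> [-54, 132, -36, -6, 84] -> [132, 84, -6, -36, -54] -> [132, 84, -6]
  [27, -2, 35, 9, 24, 28] -> [81, -6, 105, 27, 72, 84] -> [-6, 72, 84] -> [84, 72, -6] -> [84, 72, -6]

[-150]; [132, 84, -6]; [84, 72, -6]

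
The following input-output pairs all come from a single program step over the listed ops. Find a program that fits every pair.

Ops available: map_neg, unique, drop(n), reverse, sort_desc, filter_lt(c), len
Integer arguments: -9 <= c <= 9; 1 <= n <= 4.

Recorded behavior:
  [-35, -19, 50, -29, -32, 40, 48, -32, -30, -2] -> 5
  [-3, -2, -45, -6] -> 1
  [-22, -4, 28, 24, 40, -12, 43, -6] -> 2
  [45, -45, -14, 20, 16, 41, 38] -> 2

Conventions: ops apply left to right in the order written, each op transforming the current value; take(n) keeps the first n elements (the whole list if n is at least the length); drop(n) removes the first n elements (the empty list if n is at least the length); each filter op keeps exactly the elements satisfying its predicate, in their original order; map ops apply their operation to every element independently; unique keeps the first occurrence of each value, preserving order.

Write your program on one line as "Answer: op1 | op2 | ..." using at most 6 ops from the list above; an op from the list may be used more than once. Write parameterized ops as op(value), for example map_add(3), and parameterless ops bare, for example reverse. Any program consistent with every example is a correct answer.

sort_desc | unique | drop(3) | filter_lt(5) | filter_lt(-8) | len

Check, running the answer program on each example:
  [-35, -19, 50, -29, -32, 40, 48, -32, -30, -2] -> [50, 48, 40, -2, -19, -29, -30, -32, -32, -35] -> [50, 48, 40, -2, -19, -29, -30, -32, -35] -> [-2, -19, -29, -30, -32, -35] -> [-2, -19, -29, -30, -32, -35] -> [-19, -29, -30, -32, -35] -> 5
  [-3, -2, -45, -6] -> [-2, -3, -6, -45] -> [-2, -3, -6, -45] -> [-45] -> [-45] -> [-45] -> 1
  [-22, -4, 28, 24, 40, -12, 43, -6] -> [43, 40, 28, 24, -4, -6, -12, -22] -> [43, 40, 28, 24, -4, -6, -12, -22] -> [24, -4, -6, -12, -22] -> [-4, -6, -12, -22] -> [-12, -22] -> 2
  [45, -45, -14, 20, 16, 41, 38] -> [45, 41, 38, 20, 16, -14, -45] -> [45, 41, 38, 20, 16, -14, -45] -> [20, 16, -14, -45] -> [-14, -45] -> [-14, -45] -> 2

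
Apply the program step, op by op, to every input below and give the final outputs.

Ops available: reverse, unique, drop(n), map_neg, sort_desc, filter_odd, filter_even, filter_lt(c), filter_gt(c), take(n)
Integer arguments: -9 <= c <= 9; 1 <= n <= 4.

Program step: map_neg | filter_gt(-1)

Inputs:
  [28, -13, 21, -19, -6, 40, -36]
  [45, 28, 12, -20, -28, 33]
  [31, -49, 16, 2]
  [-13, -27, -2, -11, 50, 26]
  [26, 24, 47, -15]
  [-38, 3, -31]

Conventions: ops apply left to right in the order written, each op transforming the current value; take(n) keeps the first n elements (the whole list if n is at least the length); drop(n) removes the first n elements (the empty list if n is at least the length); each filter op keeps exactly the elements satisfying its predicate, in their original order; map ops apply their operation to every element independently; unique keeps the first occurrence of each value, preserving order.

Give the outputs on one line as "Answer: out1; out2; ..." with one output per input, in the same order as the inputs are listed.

Execution, op by op:
  [28, -13, 21, -19, -6, 40, -36] -> [-28, 13, -21, 19, 6, -40, 36] -> [13, 19, 6, 36]
  [45, 28, 12, -20, -28, 33] -> [-45, -28, -12, 20, 28, -33] -> [20, 28]
  [31, -49, 16, 2] -> [-31, 49, -16, -2] -> [49]
  [-13, -27, -2, -11, 50, 26] -> [13, 27, 2, 11, -50, -26] -> [13, 27, 2, 11]
  [26, 24, 47, -15] -> [-26, -24, -47, 15] -> [15]
  [-38, 3, -31] -> [38, -3, 31] -> [38, 31]

[13, 19, 6, 36]; [20, 28]; [49]; [13, 27, 2, 11]; [15]; [38, 31]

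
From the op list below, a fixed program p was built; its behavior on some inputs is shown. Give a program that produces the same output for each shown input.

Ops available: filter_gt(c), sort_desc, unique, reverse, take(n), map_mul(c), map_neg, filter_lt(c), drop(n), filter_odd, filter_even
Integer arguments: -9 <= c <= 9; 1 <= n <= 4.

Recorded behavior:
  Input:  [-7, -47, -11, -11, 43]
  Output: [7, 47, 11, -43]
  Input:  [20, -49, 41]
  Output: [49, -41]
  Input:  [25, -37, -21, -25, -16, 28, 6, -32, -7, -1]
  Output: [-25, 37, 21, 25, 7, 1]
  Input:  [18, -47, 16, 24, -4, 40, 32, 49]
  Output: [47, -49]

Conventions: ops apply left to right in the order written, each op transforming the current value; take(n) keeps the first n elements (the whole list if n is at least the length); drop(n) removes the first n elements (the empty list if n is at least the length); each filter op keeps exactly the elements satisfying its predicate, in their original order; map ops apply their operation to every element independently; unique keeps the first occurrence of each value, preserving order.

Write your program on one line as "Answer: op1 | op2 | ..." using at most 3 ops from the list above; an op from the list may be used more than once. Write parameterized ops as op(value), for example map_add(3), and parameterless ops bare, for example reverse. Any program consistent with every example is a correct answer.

unique | filter_odd | map_neg

Check, running the answer program on each example:
  [-7, -47, -11, -11, 43] -> [-7, -47, -11, 43] -> [-7, -47, -11, 43] -> [7, 47, 11, -43]
  [20, -49, 41] -> [20, -49, 41] -> [-49, 41] -> [49, -41]
  [25, -37, -21, -25, -16, 28, 6, -32, -7, -1] -> [25, -37, -21, -25, -16, 28, 6, -32, -7, -1] -> [25, -37, -21, -25, -7, -1] -> [-25, 37, 21, 25, 7, 1]
  [18, -47, 16, 24, -4, 40, 32, 49] -> [18, -47, 16, 24, -4, 40, 32, 49] -> [-47, 49] -> [47, -49]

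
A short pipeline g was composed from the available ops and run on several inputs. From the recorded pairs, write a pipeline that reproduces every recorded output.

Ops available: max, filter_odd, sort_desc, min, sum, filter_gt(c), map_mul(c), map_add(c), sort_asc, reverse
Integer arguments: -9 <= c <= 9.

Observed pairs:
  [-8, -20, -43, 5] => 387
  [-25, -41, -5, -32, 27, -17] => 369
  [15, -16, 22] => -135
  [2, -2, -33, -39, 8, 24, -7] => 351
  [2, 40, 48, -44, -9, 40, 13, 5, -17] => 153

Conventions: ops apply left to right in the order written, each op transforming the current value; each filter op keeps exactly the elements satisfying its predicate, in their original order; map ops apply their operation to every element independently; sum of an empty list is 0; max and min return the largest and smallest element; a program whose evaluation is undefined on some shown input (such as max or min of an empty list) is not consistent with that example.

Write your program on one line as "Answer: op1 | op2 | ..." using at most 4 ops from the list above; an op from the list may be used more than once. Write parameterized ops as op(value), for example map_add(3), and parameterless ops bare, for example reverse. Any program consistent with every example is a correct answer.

sort_desc | filter_odd | map_mul(-9) | max

Check, running the answer program on each example:
  [-8, -20, -43, 5] -> [5, -8, -20, -43] -> [5, -43] -> [-45, 387] -> 387
  [-25, -41, -5, -32, 27, -17] -> [27, -5, -17, -25, -32, -41] -> [27, -5, -17, -25, -41] -> [-243, 45, 153, 225, 369] -> 369
  [15, -16, 22] -> [22, 15, -16] -> [15] -> [-135] -> -135
  [2, -2, -33, -39, 8, 24, -7] -> [24, 8, 2, -2, -7, -33, -39] -> [-7, -33, -39] -> [63, 297, 351] -> 351
  [2, 40, 48, -44, -9, 40, 13, 5, -17] -> [48, 40, 40, 13, 5, 2, -9, -17, -44] -> [13, 5, -9, -17] -> [-117, -45, 81, 153] -> 153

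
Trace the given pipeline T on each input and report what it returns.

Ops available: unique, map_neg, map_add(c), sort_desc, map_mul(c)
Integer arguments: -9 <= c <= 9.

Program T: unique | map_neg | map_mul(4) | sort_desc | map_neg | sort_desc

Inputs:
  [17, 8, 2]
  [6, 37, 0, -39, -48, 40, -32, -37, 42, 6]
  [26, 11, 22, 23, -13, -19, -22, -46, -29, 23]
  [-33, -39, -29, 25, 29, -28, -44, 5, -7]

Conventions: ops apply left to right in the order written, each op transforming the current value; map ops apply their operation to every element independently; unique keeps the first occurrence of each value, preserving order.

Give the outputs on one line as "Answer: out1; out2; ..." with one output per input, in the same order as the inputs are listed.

[68, 32, 8]; [168, 160, 148, 24, 0, -128, -148, -156, -192]; [104, 92, 88, 44, -52, -76, -88, -116, -184]; [116, 100, 20, -28, -112, -116, -132, -156, -176]

Execution, op by op:
  [17, 8, 2] -> [17, 8, 2] -> [-17, -8, -2] -> [-68, -32, -8] -> [-8, -32, -68] -> [8, 32, 68] -> [68, 32, 8]
  [6, 37, 0, -39, -48, 40, -32, -37, 42, 6] -> [6, 37, 0, -39, -48, 40, -32, -37, 42] -> [-6, -37, 0, 39, 48, -40, 32, 37, -42] -> [-24, -148, 0, 156, 192, -160, 128, 148, -168] -> [192, 156, 148, 128, 0, -24, -148, -160, -168] -> [-192, -156, -148, -128, 0, 24, 148, 160, 168] -> [168, 160, 148, 24, 0, -128, -148, -156, -192]
  [26, 11, 22, 23, -13, -19, -22, -46, -29, 23] -> [26, 11, 22, 23, -13, -19, -22, -46, -29] -> [-26, -11, -22, -23, 13, 19, 22, 46, 29] -> [-104, -44, -88, -92, 52, 76, 88, 184, 116] -> [184, 116, 88, 76, 52, -44, -88, -92, -104] -> [-184, -116, -88, -76, -52, 44, 88, 92, 104] -> [104, 92, 88, 44, -52, -76, -88, -116, -184]
  [-33, -39, -29, 25, 29, -28, -44, 5, -7] -> [-33, -39, -29, 25, 29, -28, -44, 5, -7] -> [33, 39, 29, -25, -29, 28, 44, -5, 7] -> [132, 156, 116, -100, -116, 112, 176, -20, 28] -> [176, 156, 132, 116, 112, 28, -20, -100, -116] -> [-176, -156, -132, -116, -112, -28, 20, 100, 116] -> [116, 100, 20, -28, -112, -116, -132, -156, -176]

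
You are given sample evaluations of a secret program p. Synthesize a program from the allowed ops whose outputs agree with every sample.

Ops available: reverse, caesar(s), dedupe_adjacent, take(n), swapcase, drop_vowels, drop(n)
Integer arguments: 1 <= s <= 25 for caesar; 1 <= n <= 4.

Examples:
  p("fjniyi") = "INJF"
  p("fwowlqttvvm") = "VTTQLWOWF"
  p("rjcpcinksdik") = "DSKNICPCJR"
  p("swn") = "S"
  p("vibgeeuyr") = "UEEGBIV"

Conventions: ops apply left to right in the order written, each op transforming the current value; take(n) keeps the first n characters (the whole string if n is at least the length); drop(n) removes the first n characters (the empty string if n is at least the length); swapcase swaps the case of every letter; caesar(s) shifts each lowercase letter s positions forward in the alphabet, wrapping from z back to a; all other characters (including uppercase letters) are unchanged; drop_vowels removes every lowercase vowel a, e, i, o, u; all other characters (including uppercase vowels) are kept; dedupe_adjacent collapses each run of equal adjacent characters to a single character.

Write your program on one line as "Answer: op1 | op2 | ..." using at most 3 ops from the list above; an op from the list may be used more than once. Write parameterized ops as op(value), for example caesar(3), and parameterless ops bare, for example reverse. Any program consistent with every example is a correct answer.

reverse | swapcase | drop(2)

Check, running the answer program on each example:
  "fjniyi" -> "iyinjf" -> "IYINJF" -> "INJF"
  "fwowlqttvvm" -> "mvvttqlwowf" -> "MVVTTQLWOWF" -> "VTTQLWOWF"
  "rjcpcinksdik" -> "kidsknicpcjr" -> "KIDSKNICPCJR" -> "DSKNICPCJR"
  "swn" -> "nws" -> "NWS" -> "S"
  "vibgeeuyr" -> "ryueegbiv" -> "RYUEEGBIV" -> "UEEGBIV"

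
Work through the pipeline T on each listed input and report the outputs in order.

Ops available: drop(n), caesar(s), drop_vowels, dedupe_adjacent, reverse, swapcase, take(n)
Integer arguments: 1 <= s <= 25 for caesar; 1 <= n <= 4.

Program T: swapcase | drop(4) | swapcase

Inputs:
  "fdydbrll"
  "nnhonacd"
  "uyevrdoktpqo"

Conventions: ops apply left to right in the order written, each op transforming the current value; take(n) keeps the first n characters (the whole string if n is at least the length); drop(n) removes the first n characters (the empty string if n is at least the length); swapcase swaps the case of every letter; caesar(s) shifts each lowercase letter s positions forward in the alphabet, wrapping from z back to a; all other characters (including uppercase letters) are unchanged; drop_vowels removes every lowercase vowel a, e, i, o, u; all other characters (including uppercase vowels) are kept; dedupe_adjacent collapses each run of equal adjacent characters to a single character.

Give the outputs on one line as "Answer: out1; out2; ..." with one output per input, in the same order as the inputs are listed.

Execution, op by op:
  "fdydbrll" -> "FDYDBRLL" -> "BRLL" -> "brll"
  "nnhonacd" -> "NNHONACD" -> "NACD" -> "nacd"
  "uyevrdoktpqo" -> "UYEVRDOKTPQO" -> "RDOKTPQO" -> "rdoktpqo"

"brll"; "nacd"; "rdoktpqo"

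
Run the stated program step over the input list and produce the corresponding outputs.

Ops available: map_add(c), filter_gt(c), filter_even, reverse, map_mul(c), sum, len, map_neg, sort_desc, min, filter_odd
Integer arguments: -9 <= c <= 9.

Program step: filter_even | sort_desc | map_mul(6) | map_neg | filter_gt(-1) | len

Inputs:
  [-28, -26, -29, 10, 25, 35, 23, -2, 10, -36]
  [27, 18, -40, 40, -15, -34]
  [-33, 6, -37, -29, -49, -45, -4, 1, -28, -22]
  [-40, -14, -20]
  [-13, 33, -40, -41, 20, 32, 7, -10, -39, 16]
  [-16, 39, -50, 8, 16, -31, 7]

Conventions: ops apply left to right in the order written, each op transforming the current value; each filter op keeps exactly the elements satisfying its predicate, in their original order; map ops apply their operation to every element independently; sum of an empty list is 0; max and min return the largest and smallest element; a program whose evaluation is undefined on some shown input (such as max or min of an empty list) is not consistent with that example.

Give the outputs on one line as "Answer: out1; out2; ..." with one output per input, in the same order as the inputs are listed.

Execution, op by op:
  [-28, -26, -29, 10, 25, 35, 23, -2, 10, -36] -> [-28, -26, 10, -2, 10, -36] -> [10, 10, -2, -26, -28, -36] -> [60, 60, -12, -156, -168, -216] -> [-60, -60, 12, 156, 168, 216] -> [12, 156, 168, 216] -> 4
  [27, 18, -40, 40, -15, -34] -> [18, -40, 40, -34] -> [40, 18, -34, -40] -> [240, 108, -204, -240] -> [-240, -108, 204, 240] -> [204, 240] -> 2
  [-33, 6, -37, -29, -49, -45, -4, 1, -28, -22] -> [6, -4, -28, -22] -> [6, -4, -22, -28] -> [36, -24, -132, -168] -> [-36, 24, 132, 168] -> [24, 132, 168] -> 3
  [-40, -14, -20] -> [-40, -14, -20] -> [-14, -20, -40] -> [-84, -120, -240] -> [84, 120, 240] -> [84, 120, 240] -> 3
  [-13, 33, -40, -41, 20, 32, 7, -10, -39, 16] -> [-40, 20, 32, -10, 16] -> [32, 20, 16, -10, -40] -> [192, 120, 96, -60, -240] -> [-192, -120, -96, 60, 240] -> [60, 240] -> 2
  [-16, 39, -50, 8, 16, -31, 7] -> [-16, -50, 8, 16] -> [16, 8, -16, -50] -> [96, 48, -96, -300] -> [-96, -48, 96, 300] -> [96, 300] -> 2

4; 2; 3; 3; 2; 2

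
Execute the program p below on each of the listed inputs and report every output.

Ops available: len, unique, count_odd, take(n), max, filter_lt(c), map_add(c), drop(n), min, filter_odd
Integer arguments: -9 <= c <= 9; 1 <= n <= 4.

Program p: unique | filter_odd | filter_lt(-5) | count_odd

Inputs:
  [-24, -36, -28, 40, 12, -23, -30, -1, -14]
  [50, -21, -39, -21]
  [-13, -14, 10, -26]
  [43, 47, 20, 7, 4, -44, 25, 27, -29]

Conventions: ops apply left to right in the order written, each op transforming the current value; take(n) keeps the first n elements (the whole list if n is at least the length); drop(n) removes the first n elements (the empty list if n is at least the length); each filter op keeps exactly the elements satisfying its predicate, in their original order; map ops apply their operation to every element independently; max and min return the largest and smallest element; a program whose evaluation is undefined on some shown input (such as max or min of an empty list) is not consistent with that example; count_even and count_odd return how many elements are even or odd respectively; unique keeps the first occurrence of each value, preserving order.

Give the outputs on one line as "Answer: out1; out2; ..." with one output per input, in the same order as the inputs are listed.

1; 2; 1; 1

Execution, op by op:
  [-24, -36, -28, 40, 12, -23, -30, -1, -14] -> [-24, -36, -28, 40, 12, -23, -30, -1, -14] -> [-23, -1] -> [-23] -> 1
  [50, -21, -39, -21] -> [50, -21, -39] -> [-21, -39] -> [-21, -39] -> 2
  [-13, -14, 10, -26] -> [-13, -14, 10, -26] -> [-13] -> [-13] -> 1
  [43, 47, 20, 7, 4, -44, 25, 27, -29] -> [43, 47, 20, 7, 4, -44, 25, 27, -29] -> [43, 47, 7, 25, 27, -29] -> [-29] -> 1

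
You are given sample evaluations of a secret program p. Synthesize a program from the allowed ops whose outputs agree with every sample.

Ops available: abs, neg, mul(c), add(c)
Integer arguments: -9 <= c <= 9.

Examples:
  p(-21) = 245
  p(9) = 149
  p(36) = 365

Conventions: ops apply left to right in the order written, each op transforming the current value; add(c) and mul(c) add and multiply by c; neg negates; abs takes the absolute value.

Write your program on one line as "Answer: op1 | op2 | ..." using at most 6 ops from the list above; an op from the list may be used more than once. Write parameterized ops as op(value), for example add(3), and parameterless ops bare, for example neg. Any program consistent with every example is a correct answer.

abs | add(9) | neg | mul(8) | add(-5) | neg

Check, running the answer program on each example:
  -21 -> 21 -> 30 -> -30 -> -240 -> -245 -> 245
  9 -> 9 -> 18 -> -18 -> -144 -> -149 -> 149
  36 -> 36 -> 45 -> -45 -> -360 -> -365 -> 365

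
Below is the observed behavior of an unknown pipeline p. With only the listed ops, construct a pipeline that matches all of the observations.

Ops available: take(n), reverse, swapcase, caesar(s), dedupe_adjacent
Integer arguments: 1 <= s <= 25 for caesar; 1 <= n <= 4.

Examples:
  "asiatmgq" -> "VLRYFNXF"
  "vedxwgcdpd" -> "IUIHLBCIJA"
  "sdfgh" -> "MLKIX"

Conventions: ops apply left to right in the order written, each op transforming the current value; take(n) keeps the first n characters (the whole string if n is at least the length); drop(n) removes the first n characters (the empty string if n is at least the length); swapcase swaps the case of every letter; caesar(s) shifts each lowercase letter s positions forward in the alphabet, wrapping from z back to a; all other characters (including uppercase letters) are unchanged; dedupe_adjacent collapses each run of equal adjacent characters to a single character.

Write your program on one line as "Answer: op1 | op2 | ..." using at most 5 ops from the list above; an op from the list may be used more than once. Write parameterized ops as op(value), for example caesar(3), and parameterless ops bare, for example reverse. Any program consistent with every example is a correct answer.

swapcase | reverse | swapcase | caesar(5) | swapcase

Check, running the answer program on each example:
  "asiatmgq" -> "ASIATMGQ" -> "QGMTAISA" -> "qgmtaisa" -> "vlryfnxf" -> "VLRYFNXF"
  "vedxwgcdpd" -> "VEDXWGCDPD" -> "DPDCGWXDEV" -> "dpdcgwxdev" -> "iuihlbcija" -> "IUIHLBCIJA"
  "sdfgh" -> "SDFGH" -> "HGFDS" -> "hgfds" -> "mlkix" -> "MLKIX"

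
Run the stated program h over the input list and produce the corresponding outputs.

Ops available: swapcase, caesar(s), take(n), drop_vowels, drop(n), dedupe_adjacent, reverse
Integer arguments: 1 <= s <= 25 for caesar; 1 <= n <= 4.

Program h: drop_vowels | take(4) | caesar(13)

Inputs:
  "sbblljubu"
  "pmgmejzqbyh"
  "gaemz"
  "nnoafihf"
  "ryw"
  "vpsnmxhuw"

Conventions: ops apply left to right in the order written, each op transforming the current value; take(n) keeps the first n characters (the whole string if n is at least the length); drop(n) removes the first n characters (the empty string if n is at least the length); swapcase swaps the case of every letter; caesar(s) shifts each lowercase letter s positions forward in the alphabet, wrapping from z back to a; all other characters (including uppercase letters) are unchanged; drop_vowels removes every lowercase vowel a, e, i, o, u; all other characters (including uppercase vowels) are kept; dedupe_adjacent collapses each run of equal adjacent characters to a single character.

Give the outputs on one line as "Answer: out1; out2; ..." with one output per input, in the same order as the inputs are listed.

Execution, op by op:
  "sbblljubu" -> "sbblljb" -> "sbbl" -> "fooy"
  "pmgmejzqbyh" -> "pmgmjzqbyh" -> "pmgm" -> "cztz"
  "gaemz" -> "gmz" -> "gmz" -> "tzm"
  "nnoafihf" -> "nnfhf" -> "nnfh" -> "aasu"
  "ryw" -> "ryw" -> "ryw" -> "elj"
  "vpsnmxhuw" -> "vpsnmxhw" -> "vpsn" -> "icfa"

"fooy"; "cztz"; "tzm"; "aasu"; "elj"; "icfa"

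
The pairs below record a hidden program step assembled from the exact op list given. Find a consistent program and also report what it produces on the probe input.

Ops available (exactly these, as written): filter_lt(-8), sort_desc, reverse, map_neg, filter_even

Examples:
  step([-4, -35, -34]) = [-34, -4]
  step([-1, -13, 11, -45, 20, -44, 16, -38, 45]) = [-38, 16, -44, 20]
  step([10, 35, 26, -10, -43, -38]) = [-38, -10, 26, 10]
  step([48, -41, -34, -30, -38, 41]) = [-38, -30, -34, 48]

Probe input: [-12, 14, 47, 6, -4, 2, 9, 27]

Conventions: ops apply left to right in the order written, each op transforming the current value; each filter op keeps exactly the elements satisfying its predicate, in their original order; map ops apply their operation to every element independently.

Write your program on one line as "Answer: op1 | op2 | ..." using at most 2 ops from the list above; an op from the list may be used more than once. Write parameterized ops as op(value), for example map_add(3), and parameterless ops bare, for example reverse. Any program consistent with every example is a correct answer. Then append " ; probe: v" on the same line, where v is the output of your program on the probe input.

filter_even | reverse ; probe: [2, -4, 6, 14, -12]

Check, running the answer program on each example:
  [-4, -35, -34] -> [-4, -34] -> [-34, -4]
  [-1, -13, 11, -45, 20, -44, 16, -38, 45] -> [20, -44, 16, -38] -> [-38, 16, -44, 20]
  [10, 35, 26, -10, -43, -38] -> [10, 26, -10, -38] -> [-38, -10, 26, 10]
  [48, -41, -34, -30, -38, 41] -> [48, -34, -30, -38] -> [-38, -30, -34, 48]
  probe: [-12, 14, 47, 6, -4, 2, 9, 27] -> [-12, 14, 6, -4, 2] -> [2, -4, 6, 14, -12]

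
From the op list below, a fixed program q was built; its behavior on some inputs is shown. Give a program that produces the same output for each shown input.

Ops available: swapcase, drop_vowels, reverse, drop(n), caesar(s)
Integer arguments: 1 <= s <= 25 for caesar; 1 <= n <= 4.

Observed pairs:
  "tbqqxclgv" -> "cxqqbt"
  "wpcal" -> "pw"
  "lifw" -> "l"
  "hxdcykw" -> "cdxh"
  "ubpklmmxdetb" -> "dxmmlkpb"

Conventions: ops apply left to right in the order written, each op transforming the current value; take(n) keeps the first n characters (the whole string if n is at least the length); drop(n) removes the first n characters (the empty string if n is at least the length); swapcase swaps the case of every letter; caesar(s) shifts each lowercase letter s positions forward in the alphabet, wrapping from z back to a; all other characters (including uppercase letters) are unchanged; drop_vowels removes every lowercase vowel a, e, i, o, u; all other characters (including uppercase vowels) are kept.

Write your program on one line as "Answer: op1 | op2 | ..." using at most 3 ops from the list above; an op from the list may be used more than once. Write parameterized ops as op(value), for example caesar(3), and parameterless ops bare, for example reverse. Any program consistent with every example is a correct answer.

reverse | drop(3) | drop_vowels

Check, running the answer program on each example:
  "tbqqxclgv" -> "vglcxqqbt" -> "cxqqbt" -> "cxqqbt"
  "wpcal" -> "lacpw" -> "pw" -> "pw"
  "lifw" -> "wfil" -> "l" -> "l"
  "hxdcykw" -> "wkycdxh" -> "cdxh" -> "cdxh"
  "ubpklmmxdetb" -> "btedxmmlkpbu" -> "dxmmlkpbu" -> "dxmmlkpb"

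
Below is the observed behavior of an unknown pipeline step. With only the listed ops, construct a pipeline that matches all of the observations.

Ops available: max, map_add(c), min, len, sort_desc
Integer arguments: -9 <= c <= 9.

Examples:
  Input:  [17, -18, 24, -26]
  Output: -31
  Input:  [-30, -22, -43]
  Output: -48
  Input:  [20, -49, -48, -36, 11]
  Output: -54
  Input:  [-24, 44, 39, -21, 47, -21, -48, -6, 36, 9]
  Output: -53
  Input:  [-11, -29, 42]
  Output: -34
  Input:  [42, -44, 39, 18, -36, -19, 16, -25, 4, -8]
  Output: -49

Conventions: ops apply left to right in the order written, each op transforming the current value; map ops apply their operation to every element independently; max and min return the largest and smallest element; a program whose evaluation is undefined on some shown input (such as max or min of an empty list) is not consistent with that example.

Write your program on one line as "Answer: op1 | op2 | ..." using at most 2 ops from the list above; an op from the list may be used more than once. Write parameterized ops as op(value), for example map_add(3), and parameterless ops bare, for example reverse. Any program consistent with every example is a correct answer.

map_add(-5) | min

Check, running the answer program on each example:
  [17, -18, 24, -26] -> [12, -23, 19, -31] -> -31
  [-30, -22, -43] -> [-35, -27, -48] -> -48
  [20, -49, -48, -36, 11] -> [15, -54, -53, -41, 6] -> -54
  [-24, 44, 39, -21, 47, -21, -48, -6, 36, 9] -> [-29, 39, 34, -26, 42, -26, -53, -11, 31, 4] -> -53
  [-11, -29, 42] -> [-16, -34, 37] -> -34
  [42, -44, 39, 18, -36, -19, 16, -25, 4, -8] -> [37, -49, 34, 13, -41, -24, 11, -30, -1, -13] -> -49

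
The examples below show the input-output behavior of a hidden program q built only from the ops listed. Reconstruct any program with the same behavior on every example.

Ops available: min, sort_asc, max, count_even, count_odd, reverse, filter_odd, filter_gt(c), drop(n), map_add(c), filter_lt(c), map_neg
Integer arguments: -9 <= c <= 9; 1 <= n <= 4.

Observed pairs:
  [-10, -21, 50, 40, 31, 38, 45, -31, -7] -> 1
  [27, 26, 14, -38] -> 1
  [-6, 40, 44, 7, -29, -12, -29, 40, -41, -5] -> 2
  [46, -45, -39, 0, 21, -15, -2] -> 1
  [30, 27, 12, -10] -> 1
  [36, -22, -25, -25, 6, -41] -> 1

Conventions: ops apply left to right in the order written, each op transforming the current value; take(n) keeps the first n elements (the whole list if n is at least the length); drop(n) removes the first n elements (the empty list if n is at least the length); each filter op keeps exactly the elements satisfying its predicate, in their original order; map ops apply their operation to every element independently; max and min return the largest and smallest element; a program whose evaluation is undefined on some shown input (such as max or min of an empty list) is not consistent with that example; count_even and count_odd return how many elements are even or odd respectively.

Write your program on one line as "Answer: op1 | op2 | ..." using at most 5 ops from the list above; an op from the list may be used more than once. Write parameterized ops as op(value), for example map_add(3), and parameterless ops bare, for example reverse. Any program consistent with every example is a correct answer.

filter_lt(0) | sort_asc | map_neg | count_even

Check, running the answer program on each example:
  [-10, -21, 50, 40, 31, 38, 45, -31, -7] -> [-10, -21, -31, -7] -> [-31, -21, -10, -7] -> [31, 21, 10, 7] -> 1
  [27, 26, 14, -38] -> [-38] -> [-38] -> [38] -> 1
  [-6, 40, 44, 7, -29, -12, -29, 40, -41, -5] -> [-6, -29, -12, -29, -41, -5] -> [-41, -29, -29, -12, -6, -5] -> [41, 29, 29, 12, 6, 5] -> 2
  [46, -45, -39, 0, 21, -15, -2] -> [-45, -39, -15, -2] -> [-45, -39, -15, -2] -> [45, 39, 15, 2] -> 1
  [30, 27, 12, -10] -> [-10] -> [-10] -> [10] -> 1
  [36, -22, -25, -25, 6, -41] -> [-22, -25, -25, -41] -> [-41, -25, -25, -22] -> [41, 25, 25, 22] -> 1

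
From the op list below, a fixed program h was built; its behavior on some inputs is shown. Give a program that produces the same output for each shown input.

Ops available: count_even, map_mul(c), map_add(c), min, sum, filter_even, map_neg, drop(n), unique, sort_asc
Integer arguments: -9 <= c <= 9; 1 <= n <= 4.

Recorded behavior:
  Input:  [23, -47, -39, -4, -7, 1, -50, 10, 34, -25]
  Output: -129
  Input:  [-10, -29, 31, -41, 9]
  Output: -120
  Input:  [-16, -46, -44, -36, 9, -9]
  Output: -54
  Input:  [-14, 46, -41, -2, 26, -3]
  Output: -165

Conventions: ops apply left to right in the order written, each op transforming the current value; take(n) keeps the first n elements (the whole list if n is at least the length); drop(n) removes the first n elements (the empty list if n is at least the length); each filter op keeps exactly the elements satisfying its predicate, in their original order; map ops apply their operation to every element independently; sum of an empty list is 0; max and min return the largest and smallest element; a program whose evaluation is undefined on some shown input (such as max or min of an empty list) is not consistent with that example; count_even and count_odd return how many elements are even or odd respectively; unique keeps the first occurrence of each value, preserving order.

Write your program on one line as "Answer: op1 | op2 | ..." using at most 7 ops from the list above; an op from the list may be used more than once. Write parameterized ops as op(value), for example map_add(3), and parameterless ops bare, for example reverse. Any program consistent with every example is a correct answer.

sort_asc | map_add(9) | map_mul(-1) | map_mul(3) | sort_asc | min

Check, running the answer program on each example:
  [23, -47, -39, -4, -7, 1, -50, 10, 34, -25] -> [-50, -47, -39, -25, -7, -4, 1, 10, 23, 34] -> [-41, -38, -30, -16, 2, 5, 10, 19, 32, 43] -> [41, 38, 30, 16, -2, -5, -10, -19, -32, -43] -> [123, 114, 90, 48, -6, -15, -30, -57, -96, -129] -> [-129, -96, -57, -30, -15, -6, 48, 90, 114, 123] -> -129
  [-10, -29, 31, -41, 9] -> [-41, -29, -10, 9, 31] -> [-32, -20, -1, 18, 40] -> [32, 20, 1, -18, -40] -> [96, 60, 3, -54, -120] -> [-120, -54, 3, 60, 96] -> -120
  [-16, -46, -44, -36, 9, -9] -> [-46, -44, -36, -16, -9, 9] -> [-37, -35, -27, -7, 0, 18] -> [37, 35, 27, 7, 0, -18] -> [111, 105, 81, 21, 0, -54] -> [-54, 0, 21, 81, 105, 111] -> -54
  [-14, 46, -41, -2, 26, -3] -> [-41, -14, -3, -2, 26, 46] -> [-32, -5, 6, 7, 35, 55] -> [32, 5, -6, -7, -35, -55] -> [96, 15, -18, -21, -105, -165] -> [-165, -105, -21, -18, 15, 96] -> -165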